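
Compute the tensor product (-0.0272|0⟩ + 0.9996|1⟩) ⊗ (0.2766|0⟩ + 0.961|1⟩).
-0.007524|00⟩ - 0.02614|01⟩ + 0.2765|10⟩ + 0.9606|11⟩

amp(|b₁b₂…⟩) = product of the factor amplitudes for bits b₁, b₂, …; only kets whose every factor amplitude is nonzero survive.
|00⟩: (-0.0272)(0.2766) = -0.007524
|01⟩: (-0.0272)(0.961) = -0.02614
|10⟩: (0.9996)(0.2766) = 0.2765
|11⟩: (0.9996)(0.961) = 0.9606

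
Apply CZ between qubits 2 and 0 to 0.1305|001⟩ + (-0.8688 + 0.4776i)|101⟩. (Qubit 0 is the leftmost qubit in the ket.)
0.1305|001⟩ + (0.8688 - 0.4776i)|101⟩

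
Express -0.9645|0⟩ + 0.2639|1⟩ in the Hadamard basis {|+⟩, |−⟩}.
-0.4954|+⟩ - 0.8686|−⟩

With |ψ⟩ = α|0⟩ + β|1⟩, the Hadamard-basis coefficients are ⟨+|ψ⟩ = (α + β)/√2 and ⟨−|ψ⟩ = (α − β)/√2.
Here α = -0.9645, β = 0.2639: (α + β)/√2 = -0.4954, (α − β)/√2 = -0.8686.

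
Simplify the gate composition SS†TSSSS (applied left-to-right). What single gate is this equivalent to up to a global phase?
T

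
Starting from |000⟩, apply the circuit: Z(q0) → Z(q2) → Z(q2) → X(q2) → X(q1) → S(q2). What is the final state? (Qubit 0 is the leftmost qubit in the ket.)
i|011⟩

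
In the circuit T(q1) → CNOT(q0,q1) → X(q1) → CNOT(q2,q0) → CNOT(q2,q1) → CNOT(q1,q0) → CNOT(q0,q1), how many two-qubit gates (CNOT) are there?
5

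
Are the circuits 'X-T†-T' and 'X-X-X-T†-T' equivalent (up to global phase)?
Yes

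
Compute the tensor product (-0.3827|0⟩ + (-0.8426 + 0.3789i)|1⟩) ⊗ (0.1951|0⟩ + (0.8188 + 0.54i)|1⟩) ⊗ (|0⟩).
-0.07466|000⟩ + (-0.3134 - 0.2067i)|010⟩ + (-0.1644 + 0.07392i)|100⟩ + (-0.8945 - 0.1448i)|110⟩

amp(|b₁b₂…⟩) = product of the factor amplitudes for bits b₁, b₂, …; only kets whose every factor amplitude is nonzero survive.
|000⟩: (-0.3827)(0.1951)(1) = -0.07466
|010⟩: (-0.3827)(0.8188 + 0.54i)(1) = (-0.3134 - 0.2067i)
|100⟩: (-0.8426 + 0.3789i)(0.1951)(1) = (-0.1644 + 0.07392i)
|110⟩: (-0.8426 + 0.3789i)(0.8188 + 0.54i)(1) = (-0.8945 - 0.1448i)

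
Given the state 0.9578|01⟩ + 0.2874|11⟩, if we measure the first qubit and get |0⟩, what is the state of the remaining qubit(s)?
|1⟩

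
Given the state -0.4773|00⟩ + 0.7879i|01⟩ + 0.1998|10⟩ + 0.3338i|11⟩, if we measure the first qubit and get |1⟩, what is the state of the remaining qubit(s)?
0.5136|0⟩ + 0.858i|1⟩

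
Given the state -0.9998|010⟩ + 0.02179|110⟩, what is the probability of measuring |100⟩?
0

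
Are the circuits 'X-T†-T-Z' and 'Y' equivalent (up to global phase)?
Yes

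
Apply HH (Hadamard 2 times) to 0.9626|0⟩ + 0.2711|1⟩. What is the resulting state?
0.9626|0⟩ + 0.2711|1⟩

H² = I, so an even number of Hadamards cancels: H^2 = I and the state is unchanged.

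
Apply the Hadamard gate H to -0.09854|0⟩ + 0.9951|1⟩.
0.634|0⟩ - 0.7733|1⟩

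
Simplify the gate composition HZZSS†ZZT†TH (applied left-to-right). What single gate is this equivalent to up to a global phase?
I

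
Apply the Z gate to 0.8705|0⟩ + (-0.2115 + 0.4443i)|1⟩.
0.8705|0⟩ + (0.2115 - 0.4443i)|1⟩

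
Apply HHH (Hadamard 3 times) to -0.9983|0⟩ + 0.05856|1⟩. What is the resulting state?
-0.6645|0⟩ - 0.7473|1⟩

H² = I, so H^3 = H: a single Hadamard. With (a, b) = (-0.9983, 0.05856), H gives ((a + b)/√2, (a − b)/√2) = (-0.6645, -0.7473).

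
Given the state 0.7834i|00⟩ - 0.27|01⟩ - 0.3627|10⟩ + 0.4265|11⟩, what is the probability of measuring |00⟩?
0.6137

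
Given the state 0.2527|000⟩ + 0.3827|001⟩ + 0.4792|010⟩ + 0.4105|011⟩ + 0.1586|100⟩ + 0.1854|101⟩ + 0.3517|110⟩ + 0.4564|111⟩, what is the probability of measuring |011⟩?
0.1685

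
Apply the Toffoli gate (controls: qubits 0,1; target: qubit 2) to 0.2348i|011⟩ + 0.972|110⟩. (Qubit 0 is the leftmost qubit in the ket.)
0.2348i|011⟩ + 0.972|111⟩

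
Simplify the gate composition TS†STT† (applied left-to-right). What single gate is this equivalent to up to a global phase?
T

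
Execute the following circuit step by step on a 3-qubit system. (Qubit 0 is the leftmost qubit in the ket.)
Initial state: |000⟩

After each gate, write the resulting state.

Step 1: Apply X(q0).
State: |100⟩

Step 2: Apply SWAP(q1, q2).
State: |100⟩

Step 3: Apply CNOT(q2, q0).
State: |100⟩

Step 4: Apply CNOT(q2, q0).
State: |100⟩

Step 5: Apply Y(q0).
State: -i|000⟩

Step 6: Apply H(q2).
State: -(1/√2)i|000⟩ - (1/√2)i|001⟩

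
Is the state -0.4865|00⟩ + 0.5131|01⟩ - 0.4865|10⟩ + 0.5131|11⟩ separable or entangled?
Separable

Writing the state as a|00⟩ + b|01⟩ + c|10⟩ + d|11⟩, it is a product state iff ad − bc = 0.
Here (a, b, c, d) = (-0.4865, 0.5131, -0.4865, 0.5131): ad − bc = (-0.4865)(0.5131) − (0.5131)(-0.4865) = 0, so the state is separable.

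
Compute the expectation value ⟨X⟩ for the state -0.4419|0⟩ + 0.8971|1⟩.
-0.7929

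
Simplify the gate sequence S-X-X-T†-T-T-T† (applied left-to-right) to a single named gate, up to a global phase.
S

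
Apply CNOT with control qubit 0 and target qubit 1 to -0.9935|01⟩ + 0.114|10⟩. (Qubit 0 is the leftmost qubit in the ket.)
-0.9935|01⟩ + 0.114|11⟩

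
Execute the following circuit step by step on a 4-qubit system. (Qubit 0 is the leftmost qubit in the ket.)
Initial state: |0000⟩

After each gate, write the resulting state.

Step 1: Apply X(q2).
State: |0010⟩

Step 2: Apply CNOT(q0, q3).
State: |0010⟩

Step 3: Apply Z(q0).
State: |0010⟩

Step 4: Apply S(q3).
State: |0010⟩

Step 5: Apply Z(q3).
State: |0010⟩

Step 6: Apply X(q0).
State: |1010⟩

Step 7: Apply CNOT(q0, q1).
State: |1110⟩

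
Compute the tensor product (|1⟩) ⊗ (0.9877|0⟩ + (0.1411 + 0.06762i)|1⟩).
0.9877|10⟩ + (0.1411 + 0.06762i)|11⟩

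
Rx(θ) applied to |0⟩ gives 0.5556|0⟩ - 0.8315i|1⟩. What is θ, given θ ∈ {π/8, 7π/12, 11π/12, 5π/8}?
5π/8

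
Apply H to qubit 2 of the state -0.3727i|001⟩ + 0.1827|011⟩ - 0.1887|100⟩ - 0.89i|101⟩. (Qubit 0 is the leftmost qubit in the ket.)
-0.2635i|000⟩ + 0.2635i|001⟩ + 0.1292|010⟩ - 0.1292|011⟩ + (-0.1334 - 0.6293i)|100⟩ + (-0.1334 + 0.6293i)|101⟩

H on qubit 2 mixes each pair of kets that differ only in qubit 2: amplitudes (a, b) of (|…0…⟩, |…1…⟩) become ((a + b)/√2, (a − b)/√2). Kets absent from the input have amplitude 0.
(|000⟩, |001⟩): (a, b) = (0, -0.3727i) → (-0.2635i, 0.2635i)
(|010⟩, |011⟩): (a, b) = (0, 0.1827) → (0.1292, -0.1292)
(|100⟩, |101⟩): (a, b) = (-0.1887, -0.89i) → ((-0.1334 - 0.6293i), (-0.1334 + 0.6293i))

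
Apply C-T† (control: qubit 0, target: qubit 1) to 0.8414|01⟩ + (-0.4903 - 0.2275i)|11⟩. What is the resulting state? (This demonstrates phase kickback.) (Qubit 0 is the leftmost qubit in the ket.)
0.8414|01⟩ + (-0.5076 + 0.1858i)|11⟩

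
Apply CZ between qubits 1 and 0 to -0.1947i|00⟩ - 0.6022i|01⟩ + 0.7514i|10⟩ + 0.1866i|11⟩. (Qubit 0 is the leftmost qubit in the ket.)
-0.1947i|00⟩ - 0.6022i|01⟩ + 0.7514i|10⟩ - 0.1866i|11⟩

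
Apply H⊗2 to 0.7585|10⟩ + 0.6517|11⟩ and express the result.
0.7051|00⟩ + 0.0534|01⟩ - 0.7051|10⟩ - 0.0534|11⟩

H⊗2 gives amp(|y⟩) = (1/2) Σ_x (−1)^(x·y) amp(|x⟩), where x·y is the number of positions in which both x and y have a 1.
|00⟩: (0.7585 + 0.6517)/2 = 0.7051
|01⟩: (0.7585 - 0.6517)/2 = 0.0534
|10⟩: (-0.7585 - 0.6517)/2 = -0.7051
|11⟩: (-0.7585 + 0.6517)/2 = -0.0534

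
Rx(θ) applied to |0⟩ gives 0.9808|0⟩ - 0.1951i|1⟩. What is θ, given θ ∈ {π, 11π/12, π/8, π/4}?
π/8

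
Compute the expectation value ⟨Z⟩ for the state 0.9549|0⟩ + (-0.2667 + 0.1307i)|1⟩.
0.8236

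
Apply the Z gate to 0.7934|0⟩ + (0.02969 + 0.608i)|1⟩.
0.7934|0⟩ + (-0.02969 - 0.608i)|1⟩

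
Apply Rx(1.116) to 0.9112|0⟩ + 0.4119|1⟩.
(0.773 - 0.2181i)|0⟩ + (0.3494 - 0.4825i)|1⟩

Rx(1.116) = [[cos(θ/2), −i·sin(θ/2)], [−i·sin(θ/2), cos(θ/2)]]; θ = 1.116, cos(θ/2) ≈ 0.848316, sin(θ/2) ≈ 0.529491.
With a = amp(|0⟩) = 0.9112 and b = amp(|1⟩) = 0.4119:
new amp(|0⟩) = (0.848316)·a + (-0.529491i)·b = (0.773 - 0.2181i)
new amp(|1⟩) = (-0.529491i)·a + (0.848316)·b = (0.3494 - 0.4825i)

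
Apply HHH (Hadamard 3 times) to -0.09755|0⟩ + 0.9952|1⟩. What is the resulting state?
0.6347|0⟩ - 0.7727|1⟩

H² = I, so H^3 = H: a single Hadamard. With (a, b) = (-0.09755, 0.9952), H gives ((a + b)/√2, (a − b)/√2) = (0.6347, -0.7727).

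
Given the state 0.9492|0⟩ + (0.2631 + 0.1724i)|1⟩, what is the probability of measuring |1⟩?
0.09894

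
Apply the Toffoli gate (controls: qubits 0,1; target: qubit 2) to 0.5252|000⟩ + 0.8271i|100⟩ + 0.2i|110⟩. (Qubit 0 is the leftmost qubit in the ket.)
0.5252|000⟩ + 0.8271i|100⟩ + 0.2i|111⟩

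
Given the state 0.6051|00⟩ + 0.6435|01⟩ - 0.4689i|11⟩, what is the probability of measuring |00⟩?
0.3661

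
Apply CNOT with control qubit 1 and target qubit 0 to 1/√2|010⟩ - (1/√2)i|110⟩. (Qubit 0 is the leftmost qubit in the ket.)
-(1/√2)i|010⟩ + 1/√2|110⟩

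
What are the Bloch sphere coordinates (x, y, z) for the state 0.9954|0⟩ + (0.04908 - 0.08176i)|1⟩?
(0.09771, -0.1628, 0.9817)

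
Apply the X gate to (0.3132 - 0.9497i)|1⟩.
(0.3132 - 0.9497i)|0⟩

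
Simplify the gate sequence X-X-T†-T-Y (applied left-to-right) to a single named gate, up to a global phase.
Y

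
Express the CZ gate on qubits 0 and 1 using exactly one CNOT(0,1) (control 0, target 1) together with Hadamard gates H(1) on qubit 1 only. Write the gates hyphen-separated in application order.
H(1)-CNOT(0,1)-H(1)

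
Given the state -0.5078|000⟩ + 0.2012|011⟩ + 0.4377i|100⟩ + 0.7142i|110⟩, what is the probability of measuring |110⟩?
0.5101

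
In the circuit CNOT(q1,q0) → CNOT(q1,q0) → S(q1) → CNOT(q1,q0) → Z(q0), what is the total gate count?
5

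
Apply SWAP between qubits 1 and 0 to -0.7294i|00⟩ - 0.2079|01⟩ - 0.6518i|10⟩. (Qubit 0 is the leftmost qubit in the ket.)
-0.7294i|00⟩ - 0.6518i|01⟩ - 0.2079|10⟩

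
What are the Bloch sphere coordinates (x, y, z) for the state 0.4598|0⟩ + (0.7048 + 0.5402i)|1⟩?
(0.6481, 0.4968, -0.5771)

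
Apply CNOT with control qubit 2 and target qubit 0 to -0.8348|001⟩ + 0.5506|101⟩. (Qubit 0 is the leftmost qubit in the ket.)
0.5506|001⟩ - 0.8348|101⟩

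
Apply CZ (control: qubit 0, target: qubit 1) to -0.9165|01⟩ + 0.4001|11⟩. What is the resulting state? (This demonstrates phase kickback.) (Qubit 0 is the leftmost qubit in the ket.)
-0.9165|01⟩ - 0.4001|11⟩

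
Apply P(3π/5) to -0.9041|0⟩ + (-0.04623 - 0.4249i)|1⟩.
-0.9041|0⟩ + (0.4184 + 0.08733i)|1⟩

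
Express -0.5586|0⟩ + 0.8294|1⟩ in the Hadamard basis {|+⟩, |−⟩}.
0.1915|+⟩ - 0.9815|−⟩

With |ψ⟩ = α|0⟩ + β|1⟩, the Hadamard-basis coefficients are ⟨+|ψ⟩ = (α + β)/√2 and ⟨−|ψ⟩ = (α − β)/√2.
Here α = -0.5586, β = 0.8294: (α + β)/√2 = 0.1915, (α − β)/√2 = -0.9815.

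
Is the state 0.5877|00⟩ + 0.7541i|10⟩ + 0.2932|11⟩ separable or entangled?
Entangled

Writing the state as a|00⟩ + b|01⟩ + c|10⟩ + d|11⟩, it is a product state iff ad − bc = 0.
Here (a, b, c, d) = (0.5877, 0, 0.7541i, 0.2932): ad − bc = (0.5877)(0.2932) − (0)(0.7541i) = 0.1723 ≠ 0, so the state is entangled.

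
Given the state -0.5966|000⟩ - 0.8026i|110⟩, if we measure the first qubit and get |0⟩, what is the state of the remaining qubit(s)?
-|00⟩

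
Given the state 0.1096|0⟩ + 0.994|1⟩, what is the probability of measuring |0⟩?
0.01201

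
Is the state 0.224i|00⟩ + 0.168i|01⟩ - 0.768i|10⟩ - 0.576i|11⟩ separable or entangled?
Separable

Writing the state as a|00⟩ + b|01⟩ + c|10⟩ + d|11⟩, it is a product state iff ad − bc = 0.
Here (a, b, c, d) = (0.224i, 0.168i, -0.768i, -0.576i): ad − bc = (0.224i)(-0.576i) − (0.168i)(-0.768i) = 0, so the state is separable.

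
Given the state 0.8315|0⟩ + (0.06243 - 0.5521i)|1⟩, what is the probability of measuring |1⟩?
0.3087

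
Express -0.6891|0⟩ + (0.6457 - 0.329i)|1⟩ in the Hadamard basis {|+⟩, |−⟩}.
(-0.03069 - 0.2326i)|+⟩ + (-0.9438 + 0.2326i)|−⟩

With |ψ⟩ = α|0⟩ + β|1⟩, the Hadamard-basis coefficients are ⟨+|ψ⟩ = (α + β)/√2 and ⟨−|ψ⟩ = (α − β)/√2.
Here α = -0.6891, β = (0.6457 - 0.329i): (α + β)/√2 = (-0.03069 - 0.2326i), (α − β)/√2 = (-0.9438 + 0.2326i).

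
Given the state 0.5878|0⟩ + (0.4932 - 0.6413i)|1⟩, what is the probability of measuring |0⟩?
0.3455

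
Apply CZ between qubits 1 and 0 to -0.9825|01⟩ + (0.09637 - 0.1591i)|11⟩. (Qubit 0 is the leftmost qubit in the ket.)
-0.9825|01⟩ + (-0.09637 + 0.1591i)|11⟩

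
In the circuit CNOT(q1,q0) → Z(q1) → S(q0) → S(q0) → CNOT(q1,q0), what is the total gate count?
5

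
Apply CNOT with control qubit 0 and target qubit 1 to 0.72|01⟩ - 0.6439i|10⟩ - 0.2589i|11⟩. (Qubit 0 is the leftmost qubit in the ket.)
0.72|01⟩ - 0.2589i|10⟩ - 0.6439i|11⟩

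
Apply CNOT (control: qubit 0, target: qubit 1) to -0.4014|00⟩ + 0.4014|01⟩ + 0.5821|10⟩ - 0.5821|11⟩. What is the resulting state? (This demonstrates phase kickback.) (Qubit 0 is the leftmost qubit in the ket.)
-0.4014|00⟩ + 0.4014|01⟩ - 0.5821|10⟩ + 0.5821|11⟩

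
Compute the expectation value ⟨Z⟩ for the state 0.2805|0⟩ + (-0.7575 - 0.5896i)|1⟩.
-0.8428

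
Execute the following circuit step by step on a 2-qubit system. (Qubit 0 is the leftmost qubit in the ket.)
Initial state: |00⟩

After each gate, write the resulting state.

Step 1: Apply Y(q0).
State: i|10⟩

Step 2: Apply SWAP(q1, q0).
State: i|01⟩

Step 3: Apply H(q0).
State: (1/√2)i|01⟩ + (1/√2)i|11⟩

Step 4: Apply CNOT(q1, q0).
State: (1/√2)i|01⟩ + (1/√2)i|11⟩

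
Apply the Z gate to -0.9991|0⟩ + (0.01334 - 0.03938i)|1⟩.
-0.9991|0⟩ + (-0.01334 + 0.03938i)|1⟩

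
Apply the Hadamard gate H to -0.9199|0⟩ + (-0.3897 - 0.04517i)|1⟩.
(-0.926 - 0.03194i)|0⟩ + (-0.3749 + 0.03194i)|1⟩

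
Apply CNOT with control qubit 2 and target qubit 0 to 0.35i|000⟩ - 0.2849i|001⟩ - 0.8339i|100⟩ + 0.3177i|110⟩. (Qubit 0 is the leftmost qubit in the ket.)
0.35i|000⟩ - 0.8339i|100⟩ - 0.2849i|101⟩ + 0.3177i|110⟩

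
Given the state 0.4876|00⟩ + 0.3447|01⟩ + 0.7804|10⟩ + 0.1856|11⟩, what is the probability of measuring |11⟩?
0.03445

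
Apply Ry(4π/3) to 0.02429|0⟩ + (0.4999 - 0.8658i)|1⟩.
(-0.4451 + 0.7498i)|0⟩ + (-0.2289 + 0.4329i)|1⟩

Ry(4π/3) = [[cos(θ/2), −sin(θ/2)], [sin(θ/2), cos(θ/2)]]; θ = 4π/3, cos(θ/2) ≈ -0.5, sin(θ/2) ≈ 0.866025.
With a = amp(|0⟩) = 0.02429 and b = amp(|1⟩) = (0.4999 - 0.8658i):
new amp(|0⟩) = (-0.5)·a + (-0.866025)·b = (-0.4451 + 0.7498i)
new amp(|1⟩) = (0.866025)·a + (-0.5)·b = (-0.2289 + 0.4329i)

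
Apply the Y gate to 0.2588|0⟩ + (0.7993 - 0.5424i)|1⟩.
(-0.5424 - 0.7993i)|0⟩ + 0.2588i|1⟩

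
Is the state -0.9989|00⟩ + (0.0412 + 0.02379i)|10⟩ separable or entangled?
Separable

Writing the state as a|00⟩ + b|01⟩ + c|10⟩ + d|11⟩, it is a product state iff ad − bc = 0.
Here (a, b, c, d) = (-0.9989, 0, (0.0412 + 0.02379i), 0): ad − bc = (-0.9989)(0) − (0)(0.0412 + 0.02379i) = 0, so the state is separable.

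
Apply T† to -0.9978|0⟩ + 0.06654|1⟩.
-0.9978|0⟩ + (0.04705 - 0.04705i)|1⟩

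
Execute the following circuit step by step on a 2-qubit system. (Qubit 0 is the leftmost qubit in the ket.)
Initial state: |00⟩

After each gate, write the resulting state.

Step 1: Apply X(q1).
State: |01⟩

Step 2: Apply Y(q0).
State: i|11⟩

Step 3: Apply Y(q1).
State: |10⟩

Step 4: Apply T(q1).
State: |10⟩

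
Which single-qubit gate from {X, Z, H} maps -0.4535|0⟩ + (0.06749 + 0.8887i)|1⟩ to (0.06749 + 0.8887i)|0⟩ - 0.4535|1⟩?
X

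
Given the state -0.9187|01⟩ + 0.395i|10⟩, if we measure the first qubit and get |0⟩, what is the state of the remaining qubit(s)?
-|1⟩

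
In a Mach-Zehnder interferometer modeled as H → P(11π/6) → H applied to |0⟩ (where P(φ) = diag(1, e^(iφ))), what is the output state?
(0.933 - 0.25i)|0⟩ + (0.06699 + 0.25i)|1⟩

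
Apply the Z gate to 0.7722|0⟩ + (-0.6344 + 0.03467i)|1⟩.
0.7722|0⟩ + (0.6344 - 0.03467i)|1⟩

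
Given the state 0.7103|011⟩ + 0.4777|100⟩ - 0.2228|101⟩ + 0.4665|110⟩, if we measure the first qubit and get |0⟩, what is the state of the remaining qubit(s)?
|11⟩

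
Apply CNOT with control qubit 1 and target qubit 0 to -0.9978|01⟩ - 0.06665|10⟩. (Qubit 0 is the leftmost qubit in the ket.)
-0.06665|10⟩ - 0.9978|11⟩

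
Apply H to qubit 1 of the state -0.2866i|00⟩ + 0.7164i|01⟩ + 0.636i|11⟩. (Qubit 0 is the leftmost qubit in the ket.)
0.3039i|00⟩ - 0.7092i|01⟩ + 0.4497i|10⟩ - 0.4497i|11⟩

H on qubit 1 mixes each pair of kets that differ only in qubit 1: amplitudes (a, b) of (|…0…⟩, |…1…⟩) become ((a + b)/√2, (a − b)/√2). Kets absent from the input have amplitude 0.
(|00⟩, |01⟩): (a, b) = (-0.2866i, 0.7164i) → (0.3039i, -0.7092i)
(|10⟩, |11⟩): (a, b) = (0, 0.636i) → (0.4497i, -0.4497i)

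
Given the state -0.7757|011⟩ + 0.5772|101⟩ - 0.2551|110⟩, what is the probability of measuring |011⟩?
0.6017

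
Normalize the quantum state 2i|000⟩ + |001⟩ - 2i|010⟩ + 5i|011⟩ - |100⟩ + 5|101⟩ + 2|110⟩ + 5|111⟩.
0.212i|000⟩ + 0.106|001⟩ - 0.212i|010⟩ + 0.53i|011⟩ - 0.106|100⟩ + 0.53|101⟩ + 0.212|110⟩ + 0.53|111⟩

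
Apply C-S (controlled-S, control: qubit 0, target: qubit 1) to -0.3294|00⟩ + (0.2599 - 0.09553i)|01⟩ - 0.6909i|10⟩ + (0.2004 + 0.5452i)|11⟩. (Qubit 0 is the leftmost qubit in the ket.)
-0.3294|00⟩ + (0.2599 - 0.09553i)|01⟩ - 0.6909i|10⟩ + (-0.5452 + 0.2004i)|11⟩

C-S leaves the control-|0⟩ kets |00⟩, |01⟩ unchanged and applies S to qubit 1 on the control-|1⟩ pair (|10⟩, |11⟩).
S = [[1, 0], [0, i]].
With a = amp(|10⟩) = -0.6909i and b = amp(|11⟩) = (0.2004 + 0.5452i):
new amp(|10⟩) = (1)·a = -0.6909i
new amp(|11⟩) = (i)·b = (-0.5452 + 0.2004i)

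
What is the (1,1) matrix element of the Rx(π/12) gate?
0.9914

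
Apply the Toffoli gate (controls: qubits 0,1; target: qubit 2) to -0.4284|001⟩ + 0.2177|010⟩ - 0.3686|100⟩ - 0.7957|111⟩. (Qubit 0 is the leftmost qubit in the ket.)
-0.4284|001⟩ + 0.2177|010⟩ - 0.3686|100⟩ - 0.7957|110⟩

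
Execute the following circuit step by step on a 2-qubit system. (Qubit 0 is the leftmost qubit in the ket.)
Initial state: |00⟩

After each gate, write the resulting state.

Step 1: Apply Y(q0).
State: i|10⟩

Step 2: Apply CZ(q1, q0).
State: i|10⟩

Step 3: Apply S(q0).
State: -|10⟩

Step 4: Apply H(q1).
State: -1/√2|10⟩ - 1/√2|11⟩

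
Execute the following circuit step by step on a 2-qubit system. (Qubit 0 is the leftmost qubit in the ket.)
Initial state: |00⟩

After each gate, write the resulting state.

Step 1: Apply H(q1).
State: 1/√2|00⟩ + 1/√2|01⟩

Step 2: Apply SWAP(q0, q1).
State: 1/√2|00⟩ + 1/√2|10⟩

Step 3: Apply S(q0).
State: 1/√2|00⟩ + (1/√2)i|10⟩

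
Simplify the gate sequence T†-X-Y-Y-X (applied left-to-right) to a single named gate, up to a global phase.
T†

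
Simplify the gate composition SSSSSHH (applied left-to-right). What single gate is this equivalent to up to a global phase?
S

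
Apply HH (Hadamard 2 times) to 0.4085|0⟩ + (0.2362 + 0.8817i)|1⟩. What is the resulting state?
0.4085|0⟩ + (0.2362 + 0.8817i)|1⟩

H² = I, so an even number of Hadamards cancels: H^2 = I and the state is unchanged.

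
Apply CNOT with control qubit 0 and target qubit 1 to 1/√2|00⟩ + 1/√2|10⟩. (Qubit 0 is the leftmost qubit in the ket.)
1/√2|00⟩ + 1/√2|11⟩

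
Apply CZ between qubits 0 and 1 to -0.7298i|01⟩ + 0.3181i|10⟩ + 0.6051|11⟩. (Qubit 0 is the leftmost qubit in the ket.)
-0.7298i|01⟩ + 0.3181i|10⟩ - 0.6051|11⟩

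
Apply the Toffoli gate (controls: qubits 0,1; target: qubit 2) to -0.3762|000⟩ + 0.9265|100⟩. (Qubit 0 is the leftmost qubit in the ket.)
-0.3762|000⟩ + 0.9265|100⟩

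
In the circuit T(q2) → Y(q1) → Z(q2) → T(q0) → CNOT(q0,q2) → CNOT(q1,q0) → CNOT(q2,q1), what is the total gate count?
7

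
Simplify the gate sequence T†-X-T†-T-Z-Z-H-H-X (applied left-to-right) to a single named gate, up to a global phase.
T†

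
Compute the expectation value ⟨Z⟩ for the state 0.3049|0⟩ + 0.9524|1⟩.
-0.8141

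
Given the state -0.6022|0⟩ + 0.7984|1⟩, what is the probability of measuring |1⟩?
0.6374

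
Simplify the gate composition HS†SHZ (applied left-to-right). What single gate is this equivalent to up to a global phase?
Z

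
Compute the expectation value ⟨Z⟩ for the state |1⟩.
-1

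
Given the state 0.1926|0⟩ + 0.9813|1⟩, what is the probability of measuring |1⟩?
0.9629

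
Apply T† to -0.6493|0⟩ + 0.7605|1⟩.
-0.6493|0⟩ + (0.5378 - 0.5378i)|1⟩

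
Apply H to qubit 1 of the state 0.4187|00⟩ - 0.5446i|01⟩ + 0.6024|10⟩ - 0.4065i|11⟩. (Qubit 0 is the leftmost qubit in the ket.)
(0.2961 - 0.3851i)|00⟩ + (0.2961 + 0.3851i)|01⟩ + (0.426 - 0.2874i)|10⟩ + (0.426 + 0.2874i)|11⟩

H on qubit 1 mixes each pair of kets that differ only in qubit 1: amplitudes (a, b) of (|…0…⟩, |…1…⟩) become ((a + b)/√2, (a − b)/√2). Kets absent from the input have amplitude 0.
(|00⟩, |01⟩): (a, b) = (0.4187, -0.5446i) → ((0.2961 - 0.3851i), (0.2961 + 0.3851i))
(|10⟩, |11⟩): (a, b) = (0.6024, -0.4065i) → ((0.426 - 0.2874i), (0.426 + 0.2874i))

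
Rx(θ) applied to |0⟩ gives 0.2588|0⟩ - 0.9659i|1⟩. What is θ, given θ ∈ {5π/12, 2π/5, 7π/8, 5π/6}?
5π/6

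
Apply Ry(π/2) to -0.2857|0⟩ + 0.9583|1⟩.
-0.8796|0⟩ + 0.4756|1⟩

Ry(π/2) = [[cos(θ/2), −sin(θ/2)], [sin(θ/2), cos(θ/2)]]; θ = π/2, cos(θ/2) ≈ 0.707107, sin(θ/2) ≈ 0.707107.
With a = amp(|0⟩) = -0.2857 and b = amp(|1⟩) = 0.9583:
new amp(|0⟩) = (0.707107)·a + (-0.707107)·b = -0.8796
new amp(|1⟩) = (0.707107)·a + (0.707107)·b = 0.4756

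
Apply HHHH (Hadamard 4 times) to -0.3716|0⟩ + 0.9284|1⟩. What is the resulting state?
-0.3716|0⟩ + 0.9284|1⟩

H² = I, so an even number of Hadamards cancels: H^4 = I and the state is unchanged.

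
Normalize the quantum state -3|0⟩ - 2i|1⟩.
-0.8321|0⟩ - 0.5547i|1⟩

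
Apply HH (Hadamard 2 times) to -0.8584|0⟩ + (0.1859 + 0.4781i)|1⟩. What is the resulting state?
-0.8584|0⟩ + (0.1859 + 0.4781i)|1⟩

H² = I, so an even number of Hadamards cancels: H^2 = I and the state is unchanged.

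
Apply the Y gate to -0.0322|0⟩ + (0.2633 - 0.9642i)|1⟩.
(-0.9642 - 0.2633i)|0⟩ - 0.0322i|1⟩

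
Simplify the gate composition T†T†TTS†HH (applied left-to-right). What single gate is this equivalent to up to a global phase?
S†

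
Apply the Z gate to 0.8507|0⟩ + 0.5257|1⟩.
0.8507|0⟩ - 0.5257|1⟩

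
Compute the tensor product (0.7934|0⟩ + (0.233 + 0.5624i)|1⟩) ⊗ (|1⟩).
0.7934|01⟩ + (0.233 + 0.5624i)|11⟩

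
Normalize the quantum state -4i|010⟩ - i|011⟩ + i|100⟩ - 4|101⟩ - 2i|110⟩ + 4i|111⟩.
-0.5443i|010⟩ - 0.1361i|011⟩ + 0.1361i|100⟩ - 0.5443|101⟩ - 0.2722i|110⟩ + 0.5443i|111⟩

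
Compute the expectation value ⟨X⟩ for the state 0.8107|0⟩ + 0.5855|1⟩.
0.9493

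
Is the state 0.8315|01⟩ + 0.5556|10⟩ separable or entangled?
Entangled

Writing the state as a|00⟩ + b|01⟩ + c|10⟩ + d|11⟩, it is a product state iff ad − bc = 0.
Here (a, b, c, d) = (0, 0.8315, 0.5556, 0): ad − bc = (0)(0) − (0.8315)(0.5556) = -0.462 ≠ 0, so the state is entangled.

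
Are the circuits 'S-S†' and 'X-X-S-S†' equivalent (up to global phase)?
Yes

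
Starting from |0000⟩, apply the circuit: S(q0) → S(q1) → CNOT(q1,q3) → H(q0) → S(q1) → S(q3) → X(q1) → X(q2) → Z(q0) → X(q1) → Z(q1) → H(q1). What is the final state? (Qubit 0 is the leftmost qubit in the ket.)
1/2|0010⟩ + 1/2|0110⟩ - 1/2|1010⟩ - 1/2|1110⟩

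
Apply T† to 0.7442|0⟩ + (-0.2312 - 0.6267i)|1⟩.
0.7442|0⟩ + (-0.6066 - 0.2797i)|1⟩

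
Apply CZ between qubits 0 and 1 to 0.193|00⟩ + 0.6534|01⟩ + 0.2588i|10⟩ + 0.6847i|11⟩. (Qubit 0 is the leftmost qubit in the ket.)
0.193|00⟩ + 0.6534|01⟩ + 0.2588i|10⟩ - 0.6847i|11⟩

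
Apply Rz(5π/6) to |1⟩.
(0.2588 + 0.9659i)|1⟩

Rz(5π/6) = [[e^(−iθ/2), 0], [0, e^(iθ/2)]] with e^(±iθ/2) = cos(θ/2) ± i·sin(θ/2); θ = 5π/6, cos(θ/2) ≈ 0.258819, sin(θ/2) ≈ 0.965926.
With a = amp(|0⟩) = 0 and b = amp(|1⟩) = 1:
new amp(|0⟩) = (0.258819 - 0.965926i)·a = 0
new amp(|1⟩) = (0.258819 + 0.965926i)·b = (0.2588 + 0.9659i)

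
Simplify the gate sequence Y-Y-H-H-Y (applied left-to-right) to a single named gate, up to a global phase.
Y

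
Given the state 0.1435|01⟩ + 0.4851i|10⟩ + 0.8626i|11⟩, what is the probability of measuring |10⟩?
0.2353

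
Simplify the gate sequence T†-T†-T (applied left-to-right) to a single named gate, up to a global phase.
T†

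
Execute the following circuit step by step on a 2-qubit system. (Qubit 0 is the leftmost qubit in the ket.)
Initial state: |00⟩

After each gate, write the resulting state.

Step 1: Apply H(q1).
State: 1/√2|00⟩ + 1/√2|01⟩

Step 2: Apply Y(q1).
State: -(1/√2)i|00⟩ + (1/√2)i|01⟩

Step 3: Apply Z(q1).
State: -(1/√2)i|00⟩ - (1/√2)i|01⟩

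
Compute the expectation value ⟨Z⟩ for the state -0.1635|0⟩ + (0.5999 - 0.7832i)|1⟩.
-0.9466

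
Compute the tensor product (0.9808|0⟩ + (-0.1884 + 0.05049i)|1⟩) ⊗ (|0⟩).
0.9808|00⟩ + (-0.1884 + 0.05049i)|10⟩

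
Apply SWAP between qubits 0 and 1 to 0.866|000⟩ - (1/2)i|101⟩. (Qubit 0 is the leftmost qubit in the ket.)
0.866|000⟩ - (1/2)i|011⟩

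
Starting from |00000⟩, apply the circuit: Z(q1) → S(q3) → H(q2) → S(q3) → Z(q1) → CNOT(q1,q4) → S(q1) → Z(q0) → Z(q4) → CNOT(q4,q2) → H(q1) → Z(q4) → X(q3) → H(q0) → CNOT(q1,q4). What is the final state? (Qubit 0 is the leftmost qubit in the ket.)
1/√8|00010⟩ + 1/√8|00110⟩ + 1/√8|01011⟩ + 1/√8|01111⟩ + 1/√8|10010⟩ + 1/√8|10110⟩ + 1/√8|11011⟩ + 1/√8|11111⟩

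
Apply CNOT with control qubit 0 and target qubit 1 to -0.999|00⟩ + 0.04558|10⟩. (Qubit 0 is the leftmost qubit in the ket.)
-0.999|00⟩ + 0.04558|11⟩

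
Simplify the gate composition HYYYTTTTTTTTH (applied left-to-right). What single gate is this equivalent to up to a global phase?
Y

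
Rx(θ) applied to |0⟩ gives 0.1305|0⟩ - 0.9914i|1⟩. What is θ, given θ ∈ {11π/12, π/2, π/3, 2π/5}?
11π/12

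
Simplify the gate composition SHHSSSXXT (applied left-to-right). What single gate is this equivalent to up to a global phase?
T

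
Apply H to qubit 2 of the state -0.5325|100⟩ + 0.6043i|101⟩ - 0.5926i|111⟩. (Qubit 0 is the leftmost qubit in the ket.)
(-0.3765 + 0.4273i)|100⟩ + (-0.3765 - 0.4273i)|101⟩ - 0.419i|110⟩ + 0.419i|111⟩

H on qubit 2 mixes each pair of kets that differ only in qubit 2: amplitudes (a, b) of (|…0…⟩, |…1…⟩) become ((a + b)/√2, (a − b)/√2). Kets absent from the input have amplitude 0.
(|100⟩, |101⟩): (a, b) = (-0.5325, 0.6043i) → ((-0.3765 + 0.4273i), (-0.3765 - 0.4273i))
(|110⟩, |111⟩): (a, b) = (0, -0.5926i) → (-0.419i, 0.419i)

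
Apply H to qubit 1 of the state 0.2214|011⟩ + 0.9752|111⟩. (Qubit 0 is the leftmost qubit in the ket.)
0.1566|001⟩ - 0.1566|011⟩ + 0.6896|101⟩ - 0.6896|111⟩

H on qubit 1 mixes each pair of kets that differ only in qubit 1: amplitudes (a, b) of (|…0…⟩, |…1…⟩) become ((a + b)/√2, (a − b)/√2). Kets absent from the input have amplitude 0.
(|001⟩, |011⟩): (a, b) = (0, 0.2214) → (0.1566, -0.1566)
(|101⟩, |111⟩): (a, b) = (0, 0.9752) → (0.6896, -0.6896)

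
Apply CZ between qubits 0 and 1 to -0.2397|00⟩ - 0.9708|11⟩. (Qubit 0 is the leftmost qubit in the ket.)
-0.2397|00⟩ + 0.9708|11⟩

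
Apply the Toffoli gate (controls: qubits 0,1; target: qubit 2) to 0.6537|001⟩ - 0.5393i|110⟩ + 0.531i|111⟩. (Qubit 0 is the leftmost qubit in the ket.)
0.6537|001⟩ + 0.531i|110⟩ - 0.5393i|111⟩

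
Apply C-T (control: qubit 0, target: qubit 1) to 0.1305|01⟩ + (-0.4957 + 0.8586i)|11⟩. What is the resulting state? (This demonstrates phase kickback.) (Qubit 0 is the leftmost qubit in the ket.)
0.1305|01⟩ + (-0.9576 + 0.2566i)|11⟩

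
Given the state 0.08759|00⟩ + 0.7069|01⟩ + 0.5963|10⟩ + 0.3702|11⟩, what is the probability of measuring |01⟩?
0.4997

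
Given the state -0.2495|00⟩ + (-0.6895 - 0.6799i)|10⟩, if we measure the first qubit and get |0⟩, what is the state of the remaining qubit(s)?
-|0⟩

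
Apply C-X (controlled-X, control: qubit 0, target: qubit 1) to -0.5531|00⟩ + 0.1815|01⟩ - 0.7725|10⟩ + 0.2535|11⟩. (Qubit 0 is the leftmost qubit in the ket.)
-0.5531|00⟩ + 0.1815|01⟩ + 0.2535|10⟩ - 0.7725|11⟩

C-X leaves the control-|0⟩ kets |00⟩, |01⟩ unchanged and applies X to qubit 1 on the control-|1⟩ pair (|10⟩, |11⟩).
X = [[0, 1], [1, 0]].
With a = amp(|10⟩) = -0.7725 and b = amp(|11⟩) = 0.2535:
new amp(|10⟩) = (1)·b = 0.2535
new amp(|11⟩) = (1)·a = -0.7725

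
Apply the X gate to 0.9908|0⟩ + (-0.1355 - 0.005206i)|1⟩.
(-0.1355 - 0.005206i)|0⟩ + 0.9908|1⟩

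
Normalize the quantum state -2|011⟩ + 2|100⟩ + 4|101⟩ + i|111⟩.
-0.4|011⟩ + 0.4|100⟩ + 0.8|101⟩ + 0.2i|111⟩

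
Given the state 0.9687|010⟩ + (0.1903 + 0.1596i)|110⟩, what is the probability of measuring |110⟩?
0.06169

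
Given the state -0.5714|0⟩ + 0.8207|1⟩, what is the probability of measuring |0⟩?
0.3265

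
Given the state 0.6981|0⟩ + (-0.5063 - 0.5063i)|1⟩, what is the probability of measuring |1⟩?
0.5127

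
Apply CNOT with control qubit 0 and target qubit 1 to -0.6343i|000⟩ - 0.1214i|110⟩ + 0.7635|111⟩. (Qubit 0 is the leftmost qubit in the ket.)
-0.6343i|000⟩ - 0.1214i|100⟩ + 0.7635|101⟩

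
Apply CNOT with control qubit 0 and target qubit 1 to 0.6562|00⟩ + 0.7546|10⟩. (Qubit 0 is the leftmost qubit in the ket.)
0.6562|00⟩ + 0.7546|11⟩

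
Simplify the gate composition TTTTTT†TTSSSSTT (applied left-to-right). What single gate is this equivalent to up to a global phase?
I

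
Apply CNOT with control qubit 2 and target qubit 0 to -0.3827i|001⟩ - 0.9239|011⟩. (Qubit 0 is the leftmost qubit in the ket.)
-0.3827i|101⟩ - 0.9239|111⟩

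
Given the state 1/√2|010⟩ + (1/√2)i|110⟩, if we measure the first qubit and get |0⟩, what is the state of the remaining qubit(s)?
|10⟩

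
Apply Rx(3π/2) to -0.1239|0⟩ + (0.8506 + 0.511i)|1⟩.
(0.4489 - 0.6015i)|0⟩ + (-0.6015 - 0.2737i)|1⟩

Rx(3π/2) = [[cos(θ/2), −i·sin(θ/2)], [−i·sin(θ/2), cos(θ/2)]]; θ = 3π/2, cos(θ/2) ≈ -0.707107, sin(θ/2) ≈ 0.707107.
With a = amp(|0⟩) = -0.1239 and b = amp(|1⟩) = (0.8506 + 0.511i):
new amp(|0⟩) = (-0.707107)·a + (-0.707107i)·b = (0.4489 - 0.6015i)
new amp(|1⟩) = (-0.707107i)·a + (-0.707107)·b = (-0.6015 - 0.2737i)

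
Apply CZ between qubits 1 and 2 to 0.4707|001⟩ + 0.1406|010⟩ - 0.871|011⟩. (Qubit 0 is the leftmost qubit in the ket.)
0.4707|001⟩ + 0.1406|010⟩ + 0.871|011⟩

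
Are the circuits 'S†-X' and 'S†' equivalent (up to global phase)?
No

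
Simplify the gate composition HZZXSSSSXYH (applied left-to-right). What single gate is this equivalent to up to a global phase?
Y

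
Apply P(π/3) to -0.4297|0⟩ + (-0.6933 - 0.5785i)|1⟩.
-0.4297|0⟩ + (0.1543 - 0.8897i)|1⟩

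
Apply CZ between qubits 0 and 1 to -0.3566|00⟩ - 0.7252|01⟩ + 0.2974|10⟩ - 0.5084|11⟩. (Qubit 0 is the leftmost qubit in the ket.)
-0.3566|00⟩ - 0.7252|01⟩ + 0.2974|10⟩ + 0.5084|11⟩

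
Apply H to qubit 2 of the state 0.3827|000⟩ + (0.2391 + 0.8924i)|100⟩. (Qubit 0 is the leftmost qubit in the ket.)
0.2706|000⟩ + 0.2706|001⟩ + (0.1691 + 0.631i)|100⟩ + (0.1691 + 0.631i)|101⟩

H on qubit 2 mixes each pair of kets that differ only in qubit 2: amplitudes (a, b) of (|…0…⟩, |…1…⟩) become ((a + b)/√2, (a − b)/√2). Kets absent from the input have amplitude 0.
(|000⟩, |001⟩): (a, b) = (0.3827, 0) → (0.2706, 0.2706)
(|100⟩, |101⟩): (a, b) = ((0.2391 + 0.8924i), 0) → ((0.1691 + 0.631i), (0.1691 + 0.631i))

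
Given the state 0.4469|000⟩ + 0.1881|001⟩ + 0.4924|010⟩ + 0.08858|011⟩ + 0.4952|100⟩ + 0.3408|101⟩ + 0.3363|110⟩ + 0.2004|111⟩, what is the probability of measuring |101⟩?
0.1161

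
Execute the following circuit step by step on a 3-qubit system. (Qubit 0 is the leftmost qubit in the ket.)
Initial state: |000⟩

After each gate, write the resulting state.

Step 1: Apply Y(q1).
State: i|010⟩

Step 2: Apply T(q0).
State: i|010⟩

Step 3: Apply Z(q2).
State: i|010⟩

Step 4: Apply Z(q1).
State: -i|010⟩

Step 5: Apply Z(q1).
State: i|010⟩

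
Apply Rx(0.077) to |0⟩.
0.9993|0⟩ - 0.03849i|1⟩

Rx(0.077) = [[cos(θ/2), −i·sin(θ/2)], [−i·sin(θ/2), cos(θ/2)]]; θ = 0.077, cos(θ/2) ≈ 0.999259, sin(θ/2) ≈ 0.0384905.
With a = amp(|0⟩) = 1 and b = amp(|1⟩) = 0:
new amp(|0⟩) = (0.999259)·a + (-0.0384905i)·b = 0.9993
new amp(|1⟩) = (-0.0384905i)·a + (0.999259)·b = -0.03849i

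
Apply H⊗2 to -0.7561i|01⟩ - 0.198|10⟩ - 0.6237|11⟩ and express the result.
(-0.4109 - 0.3781i)|00⟩ + (0.2129 + 0.3781i)|01⟩ + (0.4109 - 0.3781i)|10⟩ + (-0.2129 + 0.3781i)|11⟩

H⊗2 gives amp(|y⟩) = (1/2) Σ_x (−1)^(x·y) amp(|x⟩), where x·y is the number of positions in which both x and y have a 1.
|00⟩: (-0.7561i - 0.198 - 0.6237)/2 = (-0.4109 - 0.3781i)
|01⟩: (0.7561i - 0.198 + 0.6237)/2 = (0.2129 + 0.3781i)
|10⟩: (-0.7561i + 0.198 + 0.6237)/2 = (0.4109 - 0.3781i)
|11⟩: (0.7561i + 0.198 - 0.6237)/2 = (-0.2129 + 0.3781i)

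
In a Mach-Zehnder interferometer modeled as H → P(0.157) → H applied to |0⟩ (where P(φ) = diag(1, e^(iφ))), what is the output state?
(0.9939 + 0.07818i)|0⟩ + (0.00615 - 0.07818i)|1⟩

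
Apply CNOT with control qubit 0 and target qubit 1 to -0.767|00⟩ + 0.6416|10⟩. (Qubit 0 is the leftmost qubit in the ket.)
-0.767|00⟩ + 0.6416|11⟩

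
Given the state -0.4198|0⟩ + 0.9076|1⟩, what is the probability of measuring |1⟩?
0.8237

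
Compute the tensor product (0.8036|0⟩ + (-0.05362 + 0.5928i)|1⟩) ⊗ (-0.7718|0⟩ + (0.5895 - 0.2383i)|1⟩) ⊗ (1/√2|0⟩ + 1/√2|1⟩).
-0.4386|000⟩ - 0.4386|001⟩ + (0.335 - 0.1354i)|010⟩ + (0.335 - 0.1354i)|011⟩ + (0.02926 - 0.3235i)|100⟩ + (0.02926 - 0.3235i)|101⟩ + (0.07754 + 0.2561i)|110⟩ + (0.07754 + 0.2561i)|111⟩

amp(|b₁b₂…⟩) = product of the factor amplitudes for bits b₁, b₂, …; only kets whose every factor amplitude is nonzero survive.
|000⟩: (0.8036)(-0.7718)(1/√2) = -0.4386
|001⟩: (0.8036)(-0.7718)(1/√2) = -0.4386
|010⟩: (0.8036)(0.5895 - 0.2383i)(1/√2) = (0.335 - 0.1354i)
|011⟩: (0.8036)(0.5895 - 0.2383i)(1/√2) = (0.335 - 0.1354i)
|100⟩: (-0.05362 + 0.5928i)(-0.7718)(1/√2) = (0.02926 - 0.3235i)
|101⟩: (-0.05362 + 0.5928i)(-0.7718)(1/√2) = (0.02926 - 0.3235i)
|110⟩: (-0.05362 + 0.5928i)(0.5895 - 0.2383i)(1/√2) = (0.07754 + 0.2561i)
|111⟩: (-0.05362 + 0.5928i)(0.5895 - 0.2383i)(1/√2) = (0.07754 + 0.2561i)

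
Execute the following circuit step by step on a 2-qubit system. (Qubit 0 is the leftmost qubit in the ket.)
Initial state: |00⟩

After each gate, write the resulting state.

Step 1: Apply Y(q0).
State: i|10⟩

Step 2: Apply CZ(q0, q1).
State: i|10⟩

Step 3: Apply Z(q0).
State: -i|10⟩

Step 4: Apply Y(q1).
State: |11⟩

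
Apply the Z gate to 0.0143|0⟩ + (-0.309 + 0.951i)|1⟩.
0.0143|0⟩ + (0.309 - 0.951i)|1⟩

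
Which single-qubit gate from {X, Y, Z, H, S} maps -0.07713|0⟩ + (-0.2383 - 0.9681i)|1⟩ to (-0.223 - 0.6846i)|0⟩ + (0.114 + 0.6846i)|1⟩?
H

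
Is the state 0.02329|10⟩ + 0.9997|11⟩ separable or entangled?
Separable

Writing the state as a|00⟩ + b|01⟩ + c|10⟩ + d|11⟩, it is a product state iff ad − bc = 0.
Here (a, b, c, d) = (0, 0, 0.02329, 0.9997): ad − bc = (0)(0.9997) − (0)(0.02329) = 0, so the state is separable.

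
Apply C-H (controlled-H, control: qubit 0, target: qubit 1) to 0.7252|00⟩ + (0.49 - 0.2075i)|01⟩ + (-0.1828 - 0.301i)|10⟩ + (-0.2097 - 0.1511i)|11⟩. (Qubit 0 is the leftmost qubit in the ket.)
0.7252|00⟩ + (0.49 - 0.2075i)|01⟩ + (-0.2775 - 0.3197i)|10⟩ + (0.01902 - 0.106i)|11⟩

C-H leaves the control-|0⟩ kets |00⟩, |01⟩ unchanged and applies H to qubit 1 on the control-|1⟩ pair (|10⟩, |11⟩).
H = [[1/√2, 1/√2], [1/√2, -1/√2]].
With a = amp(|10⟩) = (-0.1828 - 0.301i) and b = amp(|11⟩) = (-0.2097 - 0.1511i):
new amp(|10⟩) = (1/√2)·a + (1/√2)·b = (-0.2775 - 0.3197i)
new amp(|11⟩) = (1/√2)·a + (-1/√2)·b = (0.01902 - 0.106i)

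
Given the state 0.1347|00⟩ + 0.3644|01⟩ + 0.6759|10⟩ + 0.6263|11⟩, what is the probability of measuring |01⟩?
0.1328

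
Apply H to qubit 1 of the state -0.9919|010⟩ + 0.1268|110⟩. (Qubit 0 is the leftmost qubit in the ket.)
-0.7014|000⟩ + 0.7014|010⟩ + 0.08966|100⟩ - 0.08966|110⟩

H on qubit 1 mixes each pair of kets that differ only in qubit 1: amplitudes (a, b) of (|…0…⟩, |…1…⟩) become ((a + b)/√2, (a − b)/√2). Kets absent from the input have amplitude 0.
(|000⟩, |010⟩): (a, b) = (0, -0.9919) → (-0.7014, 0.7014)
(|100⟩, |110⟩): (a, b) = (0, 0.1268) → (0.08966, -0.08966)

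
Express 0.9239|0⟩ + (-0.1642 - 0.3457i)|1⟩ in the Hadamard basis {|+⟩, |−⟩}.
(0.5372 - 0.2444i)|+⟩ + (0.7694 + 0.2444i)|−⟩

With |ψ⟩ = α|0⟩ + β|1⟩, the Hadamard-basis coefficients are ⟨+|ψ⟩ = (α + β)/√2 and ⟨−|ψ⟩ = (α − β)/√2.
Here α = 0.9239, β = (-0.1642 - 0.3457i): (α + β)/√2 = (0.5372 - 0.2444i), (α − β)/√2 = (0.7694 + 0.2444i).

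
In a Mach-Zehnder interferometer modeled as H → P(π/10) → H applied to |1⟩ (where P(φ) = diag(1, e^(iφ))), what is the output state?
(0.02447 - 0.1545i)|0⟩ + (0.9755 + 0.1545i)|1⟩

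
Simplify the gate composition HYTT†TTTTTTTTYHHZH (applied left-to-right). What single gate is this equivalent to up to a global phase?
X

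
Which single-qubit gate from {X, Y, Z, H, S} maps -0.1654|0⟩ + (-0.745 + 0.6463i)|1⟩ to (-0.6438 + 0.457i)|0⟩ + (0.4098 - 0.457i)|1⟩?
H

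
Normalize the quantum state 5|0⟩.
|0⟩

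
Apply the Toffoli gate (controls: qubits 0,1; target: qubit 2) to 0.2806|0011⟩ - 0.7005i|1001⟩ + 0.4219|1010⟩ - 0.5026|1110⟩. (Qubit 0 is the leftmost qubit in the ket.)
0.2806|0011⟩ - 0.7005i|1001⟩ + 0.4219|1010⟩ - 0.5026|1100⟩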